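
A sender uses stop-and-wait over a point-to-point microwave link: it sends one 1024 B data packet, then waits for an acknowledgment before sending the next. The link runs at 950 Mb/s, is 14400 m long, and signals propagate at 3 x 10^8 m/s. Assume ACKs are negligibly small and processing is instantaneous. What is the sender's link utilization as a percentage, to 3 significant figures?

8.24 %

t_tx = L/R = 8192/950000000 = 8.62316e-06 s.
t_prop = 14400/300000000 = 4.8e-05 s; RTT = 9.6e-05 s.
Cycle = t_tx + RTT = 0.000104623 s.
Utilization = t_tx / cycle = 8.62316e-06/0.000104623 = 8.24 %.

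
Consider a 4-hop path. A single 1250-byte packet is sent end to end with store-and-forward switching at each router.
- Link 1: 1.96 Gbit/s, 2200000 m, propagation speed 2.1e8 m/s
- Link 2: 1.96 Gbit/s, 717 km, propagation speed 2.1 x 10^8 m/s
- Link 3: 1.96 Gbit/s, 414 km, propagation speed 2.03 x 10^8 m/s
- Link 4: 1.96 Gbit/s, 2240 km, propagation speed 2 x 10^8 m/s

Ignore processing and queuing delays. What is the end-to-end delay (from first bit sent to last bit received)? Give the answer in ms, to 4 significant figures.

27.15 ms

L = 1250 × 8 = 10000 bits.
Transmission delay per hop = L/R = 10000/1960000000 = 0.00510204 ms; 4 hops → 0.0204082 ms.
Propagation delays (d/s per hop): 10.4762, 3.41429, 2.03941, 11.2 ms; sum = 27.1299 ms.
End-to-end = 27.15 ms.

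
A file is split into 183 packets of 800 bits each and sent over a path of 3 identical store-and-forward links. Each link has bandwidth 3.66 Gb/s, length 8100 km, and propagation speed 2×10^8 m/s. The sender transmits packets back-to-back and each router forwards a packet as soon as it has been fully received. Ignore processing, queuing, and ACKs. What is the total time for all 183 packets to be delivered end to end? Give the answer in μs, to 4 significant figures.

Per-hop transmission t_tx = L/R = 800/3660000000 = 0.218579 μs.
Per-hop propagation t_prop = 8100000/200000000 = 40500 μs.
Pipeline fill: first packet needs 3·t_tx to clear all hops; remaining 182 packets each add one t_tx.
Total = (3+183-1)·t_tx + 3·t_prop = 185·0.218579 + 3·40500 = 121500 μs.

121500 μs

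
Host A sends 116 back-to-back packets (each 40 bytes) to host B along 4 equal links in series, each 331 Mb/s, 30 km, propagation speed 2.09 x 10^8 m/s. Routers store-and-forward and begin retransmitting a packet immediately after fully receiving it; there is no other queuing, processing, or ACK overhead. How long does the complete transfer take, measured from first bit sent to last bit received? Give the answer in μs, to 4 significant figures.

689.2 μs

Per-hop transmission t_tx = L/R = 320/331000000 = 0.966767 μs.
Per-hop propagation t_prop = 30000/209000000 = 143.541 μs.
Pipeline fill: first packet needs 4·t_tx to clear all hops; remaining 115 packets each add one t_tx.
Total = (4+116-1)·t_tx + 4·t_prop = 119·0.966767 + 4·143.541 = 689.2 μs.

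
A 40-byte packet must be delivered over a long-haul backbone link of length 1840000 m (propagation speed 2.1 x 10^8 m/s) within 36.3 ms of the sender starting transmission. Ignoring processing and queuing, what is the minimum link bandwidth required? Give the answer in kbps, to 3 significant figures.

L = 320 bits.
Propagation delay = 1840000 / 210000000 = 8.7619 ms.
Transmission budget = 36.3 − 8.7619 = 27.5381 ms.
R ≥ L / t_tx = 320 bits / 0.0275381 s = 11.6 kbps.

11.6 kbps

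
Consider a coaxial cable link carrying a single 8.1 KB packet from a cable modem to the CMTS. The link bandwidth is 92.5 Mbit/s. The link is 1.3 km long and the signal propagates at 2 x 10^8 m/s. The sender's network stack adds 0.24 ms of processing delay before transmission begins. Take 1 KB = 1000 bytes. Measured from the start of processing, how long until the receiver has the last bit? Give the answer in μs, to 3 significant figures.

L = 64800 bits.
Transmission delay = L/R = 64800 / 92500000 = 700.541 μs.
Propagation delay = d/s = 1300 m / 200000000 m/s = 6.5 μs.
Plus processing delay 0.24 ms = 240 μs.
Total = 947 μs.

947 μs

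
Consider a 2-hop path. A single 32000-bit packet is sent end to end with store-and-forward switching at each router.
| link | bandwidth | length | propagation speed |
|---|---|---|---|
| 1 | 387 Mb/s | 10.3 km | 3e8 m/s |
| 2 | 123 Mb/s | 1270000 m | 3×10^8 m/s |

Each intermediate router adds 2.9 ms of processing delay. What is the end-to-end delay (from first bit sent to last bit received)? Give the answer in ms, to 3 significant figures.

7.51 ms

Transmission delays (L/R per hop): 0.0826873, 0.260163 ms; sum = 0.34285 ms.
Propagation delays (d/s per hop): 0.0343333, 4.23333 ms; sum = 4.26767 ms.
Processing at 1 router(s): 1 × 2.9 ms = 2.9 ms.
End-to-end = 7.51 ms.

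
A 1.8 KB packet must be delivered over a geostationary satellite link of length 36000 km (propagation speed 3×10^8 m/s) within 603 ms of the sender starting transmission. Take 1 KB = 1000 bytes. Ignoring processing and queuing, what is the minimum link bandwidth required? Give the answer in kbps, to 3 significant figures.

29.8 kbps

L = 14400 bits.
Propagation delay = 36000000 / 300000000 = 120 ms.
Transmission budget = 603 − 120 = 483 ms.
R ≥ L / t_tx = 14400 bits / 0.483 s = 29.8 kbps.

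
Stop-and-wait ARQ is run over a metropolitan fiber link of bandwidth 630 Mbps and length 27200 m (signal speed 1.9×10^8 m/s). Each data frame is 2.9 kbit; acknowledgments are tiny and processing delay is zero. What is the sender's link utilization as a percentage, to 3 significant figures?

t_tx = L/R = 2900/630000000 = 4.60317e-06 s.
t_prop = 27200/190000000 = 0.000143158 s; RTT = 0.000286316 s.
Cycle = t_tx + RTT = 0.000290919 s.
Utilization = t_tx / cycle = 4.60317e-06/0.000290919 = 1.58 %.

1.58 %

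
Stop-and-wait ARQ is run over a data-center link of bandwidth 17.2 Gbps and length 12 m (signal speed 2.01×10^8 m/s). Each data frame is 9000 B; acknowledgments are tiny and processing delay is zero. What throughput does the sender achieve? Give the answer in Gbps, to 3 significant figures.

t_tx = L/R = 72000/17200000000 = 4.18605e-06 s.
t_prop = 12/2.01e+08 = 5.97015e-08 s; RTT = 1.19403e-07 s.
Cycle = t_tx + RTT = 4.30545e-06 s.
Throughput = L / cycle = 72000 / 4.30545e-06 = 16.7 Gbps.

16.7 Gbps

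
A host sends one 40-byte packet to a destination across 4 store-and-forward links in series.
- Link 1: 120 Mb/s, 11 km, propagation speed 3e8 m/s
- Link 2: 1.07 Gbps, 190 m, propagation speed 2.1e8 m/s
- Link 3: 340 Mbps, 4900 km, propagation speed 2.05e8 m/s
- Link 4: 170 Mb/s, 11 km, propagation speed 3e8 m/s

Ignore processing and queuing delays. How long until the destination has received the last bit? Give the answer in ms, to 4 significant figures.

23.98 ms

L = 40 × 8 = 320 bits.
Transmission delays (L/R per hop): 0.00266667, 0.000299065, 0.000941176, 0.00188235 ms; sum = 0.00578926 ms.
Propagation delays (d/s per hop): 0.0366667, 0.000904762, 23.9024, 0.0366667 ms; sum = 23.9767 ms.
End-to-end = 23.98 ms.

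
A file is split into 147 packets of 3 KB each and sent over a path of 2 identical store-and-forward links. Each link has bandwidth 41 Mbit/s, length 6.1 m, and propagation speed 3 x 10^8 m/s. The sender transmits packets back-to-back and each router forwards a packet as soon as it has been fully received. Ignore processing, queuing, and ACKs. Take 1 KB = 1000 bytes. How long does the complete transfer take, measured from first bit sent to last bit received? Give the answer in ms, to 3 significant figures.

Per-hop transmission t_tx = L/R = 24000/41000000 = 0.585366 ms.
Per-hop propagation t_prop = 6.1/300000000 = 2.03333e-05 ms.
Pipeline fill: first packet needs 2·t_tx to clear all hops; remaining 146 packets each add one t_tx.
Total = (2+147-1)·t_tx + 2·t_prop = 148·0.585366 + 2·2.03333e-05 = 86.6 ms.

86.6 ms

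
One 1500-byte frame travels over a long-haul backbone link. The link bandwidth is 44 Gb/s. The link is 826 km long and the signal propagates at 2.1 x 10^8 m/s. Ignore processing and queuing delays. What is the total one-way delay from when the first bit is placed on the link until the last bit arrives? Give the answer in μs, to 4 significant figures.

L = 1500 × 8 = 12000 bits.
Transmission delay = L/R = 12000 / 44000000000 = 0.272727 μs.
Propagation delay = d/s = 826000 m / 210000000 m/s = 3933.33 μs.
Total = 3934 μs.

3934 μs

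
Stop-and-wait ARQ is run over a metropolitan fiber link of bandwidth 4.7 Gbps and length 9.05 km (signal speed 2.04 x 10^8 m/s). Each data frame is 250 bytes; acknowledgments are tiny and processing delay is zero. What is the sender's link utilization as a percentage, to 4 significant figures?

0.4773 %

t_tx = L/R = 2000/4700000000 = 4.25532e-07 s.
t_prop = 9050/204000000 = 4.43627e-05 s; RTT = 8.87255e-05 s.
Cycle = t_tx + RTT = 8.9151e-05 s.
Utilization = t_tx / cycle = 4.25532e-07/8.9151e-05 = 0.4773 %.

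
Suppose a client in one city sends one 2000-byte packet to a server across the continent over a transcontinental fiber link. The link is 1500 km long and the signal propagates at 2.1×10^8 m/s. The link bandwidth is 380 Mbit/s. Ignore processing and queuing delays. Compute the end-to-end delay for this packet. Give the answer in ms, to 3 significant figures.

L = 2000 × 8 = 16000 bits.
Transmission delay = L/R = 16000 / 380000000 = 0.0421053 ms.
Propagation delay = d/s = 1500000 m / 210000000 m/s = 7.14286 ms.
Total = 7.18 ms.

7.18 ms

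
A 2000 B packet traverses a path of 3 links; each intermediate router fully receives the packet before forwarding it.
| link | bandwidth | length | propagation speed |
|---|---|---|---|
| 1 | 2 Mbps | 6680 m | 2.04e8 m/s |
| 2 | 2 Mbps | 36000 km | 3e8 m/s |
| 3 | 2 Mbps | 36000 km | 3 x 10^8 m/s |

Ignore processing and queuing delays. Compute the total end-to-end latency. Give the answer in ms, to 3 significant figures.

L = 2000 × 8 = 16000 bits.
Transmission delay per hop = L/R = 16000/2000000 = 8 ms; 3 hops → 24 ms.
Propagation delays (d/s per hop): 0.0327451, 120, 120 ms; sum = 240.033 ms.
End-to-end = 264 ms.

264 ms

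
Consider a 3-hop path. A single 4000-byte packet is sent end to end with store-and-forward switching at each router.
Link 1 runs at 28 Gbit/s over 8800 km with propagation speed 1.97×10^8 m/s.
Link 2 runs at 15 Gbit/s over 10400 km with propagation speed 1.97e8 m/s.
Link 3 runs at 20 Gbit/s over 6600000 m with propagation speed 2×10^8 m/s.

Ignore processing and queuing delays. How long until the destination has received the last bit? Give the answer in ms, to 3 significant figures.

L = 4000 × 8 = 32000 bits.
Transmission delays (L/R per hop): 0.00114286, 0.00213333, 0.0016 ms; sum = 0.00487619 ms.
Propagation delays (d/s per hop): 44.6701, 52.7919, 33 ms; sum = 130.462 ms.
End-to-end = 130 ms.

130 ms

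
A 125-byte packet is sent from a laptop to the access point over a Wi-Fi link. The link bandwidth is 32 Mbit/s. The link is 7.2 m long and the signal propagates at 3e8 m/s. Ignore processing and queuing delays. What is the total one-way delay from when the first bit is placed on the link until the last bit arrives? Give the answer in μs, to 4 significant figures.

L = 125 × 8 = 1000 bits.
Transmission delay = L/R = 1000 / 32000000 = 31.25 μs.
Propagation delay = d/s = 7.2 m / 300000000 m/s = 0.024 μs.
Total = 31.27 μs.

31.27 μs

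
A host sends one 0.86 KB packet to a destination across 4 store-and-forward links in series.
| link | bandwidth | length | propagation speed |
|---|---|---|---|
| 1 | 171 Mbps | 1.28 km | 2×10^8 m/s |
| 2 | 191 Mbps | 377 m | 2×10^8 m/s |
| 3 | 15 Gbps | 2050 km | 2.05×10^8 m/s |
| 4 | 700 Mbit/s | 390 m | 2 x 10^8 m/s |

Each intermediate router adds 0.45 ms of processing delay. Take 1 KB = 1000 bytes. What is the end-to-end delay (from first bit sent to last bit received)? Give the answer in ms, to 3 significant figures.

L = 6880 bits.
Transmission delays (L/R per hop): 0.0402339, 0.0360209, 0.000458667, 0.00982857 ms; sum = 0.0865421 ms.
Propagation delays (d/s per hop): 0.0064, 0.001885, 10, 0.00195 ms; sum = 10.0102 ms.
Processing at 3 router(s): 3 × 0.45 ms = 1.35 ms.
End-to-end = 11.4 ms.

11.4 ms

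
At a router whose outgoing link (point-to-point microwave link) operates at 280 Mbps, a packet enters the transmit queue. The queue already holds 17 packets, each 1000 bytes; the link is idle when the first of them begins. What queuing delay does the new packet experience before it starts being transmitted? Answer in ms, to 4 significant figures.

Each queued packet: L/R = 8000/280000000 = 0.0285714 ms.
17 queued → 0.485714 ms.
Queuing delay = 0.4857 ms.

0.4857 ms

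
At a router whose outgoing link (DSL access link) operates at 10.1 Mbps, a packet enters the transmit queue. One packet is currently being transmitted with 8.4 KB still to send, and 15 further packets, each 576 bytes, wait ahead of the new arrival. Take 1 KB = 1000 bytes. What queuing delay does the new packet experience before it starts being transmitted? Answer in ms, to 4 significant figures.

13.50 ms

Each queued packet: L/R = 4608/10100000 = 0.456238 ms.
15 queued → 6.84356 ms.
Plus remaining 67200 bits of current packet: 6.65347 ms.
Queuing delay = 13.50 ms.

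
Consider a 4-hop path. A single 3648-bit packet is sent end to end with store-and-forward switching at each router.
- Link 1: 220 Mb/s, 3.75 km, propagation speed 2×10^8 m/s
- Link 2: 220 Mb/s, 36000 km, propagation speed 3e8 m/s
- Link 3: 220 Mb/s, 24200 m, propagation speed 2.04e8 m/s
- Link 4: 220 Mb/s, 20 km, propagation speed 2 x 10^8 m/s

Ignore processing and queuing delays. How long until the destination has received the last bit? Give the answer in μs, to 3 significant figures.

120000 μs

Transmission delay per hop = L/R = 3648/220000000 = 16.5818 μs; 4 hops → 66.3273 μs.
Propagation delays (d/s per hop): 18.75, 120000, 118.627, 100 μs; sum = 120237 μs.
End-to-end = 120000 μs.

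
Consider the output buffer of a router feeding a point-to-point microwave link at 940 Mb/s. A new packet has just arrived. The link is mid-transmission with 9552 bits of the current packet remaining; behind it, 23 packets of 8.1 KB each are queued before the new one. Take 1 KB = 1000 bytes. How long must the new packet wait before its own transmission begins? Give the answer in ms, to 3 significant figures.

Each queued packet: L/R = 64800/940000000 = 0.0689362 ms.
23 queued → 1.58553 ms.
Plus remaining 9552 bits of current packet: 0.0101617 ms.
Queuing delay = 1.60 ms.

1.60 ms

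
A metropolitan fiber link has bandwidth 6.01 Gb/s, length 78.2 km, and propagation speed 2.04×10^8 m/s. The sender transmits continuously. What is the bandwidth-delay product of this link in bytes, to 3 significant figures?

Propagation delay = 78200 / 204000000 = 0.000383333 s.
BDP = R × t_prop = 6010000000 × 0.000383333 = 2303830 bits.
In bytes: 2303830/8 = 288000 bytes.

288000 bytes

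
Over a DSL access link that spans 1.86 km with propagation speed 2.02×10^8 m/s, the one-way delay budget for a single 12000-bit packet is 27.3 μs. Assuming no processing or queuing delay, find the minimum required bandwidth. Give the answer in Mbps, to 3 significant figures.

663 Mbps

Propagation delay = 1860 / 202000000 = 9.20792 μs.
Transmission budget = 27.3 − 9.20792 = 18.0921 μs.
R ≥ L / t_tx = 12000 bits / 1.80921e-05 s = 663 Mbps.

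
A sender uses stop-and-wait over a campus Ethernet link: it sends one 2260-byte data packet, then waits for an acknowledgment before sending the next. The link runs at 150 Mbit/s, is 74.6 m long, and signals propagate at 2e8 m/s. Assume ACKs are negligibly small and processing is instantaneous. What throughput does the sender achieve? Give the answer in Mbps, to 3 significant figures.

149 Mbps

t_tx = L/R = 18080/150000000 = 0.000120533 s.
t_prop = 74.6/200000000 = 3.73e-07 s; RTT = 7.46e-07 s.
Cycle = t_tx + RTT = 0.000121279 s.
Throughput = L / cycle = 18080 / 0.000121279 = 149 Mbps.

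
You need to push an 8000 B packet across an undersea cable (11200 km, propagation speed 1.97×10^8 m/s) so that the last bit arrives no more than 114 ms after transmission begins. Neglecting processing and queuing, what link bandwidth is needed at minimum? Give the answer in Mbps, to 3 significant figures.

1.12 Mbps

L = 64000 bits.
Propagation delay = 11200000 / 197000000 = 56.8528 ms.
Transmission budget = 114 − 56.8528 = 57.1472 ms.
R ≥ L / t_tx = 64000 bits / 0.0571472 s = 1.12 Mbps.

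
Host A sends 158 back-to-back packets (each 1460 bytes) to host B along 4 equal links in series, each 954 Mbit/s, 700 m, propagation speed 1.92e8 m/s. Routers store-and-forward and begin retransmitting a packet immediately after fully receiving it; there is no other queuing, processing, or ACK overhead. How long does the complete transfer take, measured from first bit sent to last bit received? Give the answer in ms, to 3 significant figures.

Per-hop transmission t_tx = L/R = 11680/954000000 = 0.0122432 ms.
Per-hop propagation t_prop = 700/192000000 = 0.00364583 ms.
Pipeline fill: first packet needs 4·t_tx to clear all hops; remaining 157 packets each add one t_tx.
Total = (4+158-1)·t_tx + 4·t_prop = 161·0.0122432 + 4·0.00364583 = 1.99 ms.

1.99 ms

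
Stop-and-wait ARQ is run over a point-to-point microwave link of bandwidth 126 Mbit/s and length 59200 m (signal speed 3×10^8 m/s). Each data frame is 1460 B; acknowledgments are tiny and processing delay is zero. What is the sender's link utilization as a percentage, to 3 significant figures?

19.0 %

t_tx = L/R = 11680/126000000 = 9.26984e-05 s.
t_prop = 59200/300000000 = 0.000197333 s; RTT = 0.000394667 s.
Cycle = t_tx + RTT = 0.000487365 s.
Utilization = t_tx / cycle = 9.26984e-05/0.000487365 = 19.0 %.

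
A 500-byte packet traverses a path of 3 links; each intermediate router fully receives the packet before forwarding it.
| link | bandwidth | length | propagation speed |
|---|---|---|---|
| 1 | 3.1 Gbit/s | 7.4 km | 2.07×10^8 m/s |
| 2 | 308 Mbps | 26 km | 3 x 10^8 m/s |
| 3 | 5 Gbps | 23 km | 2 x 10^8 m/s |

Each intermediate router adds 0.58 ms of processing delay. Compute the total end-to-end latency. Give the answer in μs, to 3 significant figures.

L = 500 × 8 = 4000 bits.
Transmission delays (L/R per hop): 1.29032, 12.987, 0.8 μs; sum = 15.0773 μs.
Propagation delays (d/s per hop): 35.7488, 86.6667, 115 μs; sum = 237.415 μs.
Processing at 2 router(s): 2 × 0.58 ms = 1160 μs.
End-to-end = 1410 μs.

1410 μs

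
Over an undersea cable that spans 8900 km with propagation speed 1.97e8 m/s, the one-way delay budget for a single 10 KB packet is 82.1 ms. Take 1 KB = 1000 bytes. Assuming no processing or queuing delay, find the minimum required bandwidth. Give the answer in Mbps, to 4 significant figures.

L = 80000 bits.
Propagation delay = 8900000 / 197000000 = 45.1777 ms.
Transmission budget = 82.1 − 45.1777 = 36.9223 ms.
R ≥ L / t_tx = 80000 bits / 0.0369223 s = 2.167 Mbps.

2.167 Mbps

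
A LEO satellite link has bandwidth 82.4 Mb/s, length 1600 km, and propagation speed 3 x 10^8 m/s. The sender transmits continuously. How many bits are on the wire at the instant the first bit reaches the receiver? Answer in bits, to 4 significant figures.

439500 bits

Propagation delay = 1600000 / 300000000 = 0.00533333 s.
BDP = R × t_prop = 82400000 × 0.00533333 = 439467 bits.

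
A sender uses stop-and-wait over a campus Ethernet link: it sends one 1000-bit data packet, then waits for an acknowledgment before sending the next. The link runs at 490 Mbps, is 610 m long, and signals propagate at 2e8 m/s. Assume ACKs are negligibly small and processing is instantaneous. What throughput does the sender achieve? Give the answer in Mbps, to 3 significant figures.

123 Mbps

t_tx = L/R = 1000/490000000 = 2.04082e-06 s.
t_prop = 610/200000000 = 3.05e-06 s; RTT = 6.1e-06 s.
Cycle = t_tx + RTT = 8.14082e-06 s.
Throughput = L / cycle = 1000 / 8.14082e-06 = 123 Mbps.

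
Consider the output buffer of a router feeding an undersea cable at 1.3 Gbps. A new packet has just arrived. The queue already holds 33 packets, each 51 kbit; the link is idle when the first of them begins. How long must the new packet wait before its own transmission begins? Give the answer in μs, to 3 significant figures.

Each queued packet: L/R = 51000/1300000000 = 39.2308 μs.
33 queued → 1294.62 μs.
Queuing delay = 1290 μs.

1290 μs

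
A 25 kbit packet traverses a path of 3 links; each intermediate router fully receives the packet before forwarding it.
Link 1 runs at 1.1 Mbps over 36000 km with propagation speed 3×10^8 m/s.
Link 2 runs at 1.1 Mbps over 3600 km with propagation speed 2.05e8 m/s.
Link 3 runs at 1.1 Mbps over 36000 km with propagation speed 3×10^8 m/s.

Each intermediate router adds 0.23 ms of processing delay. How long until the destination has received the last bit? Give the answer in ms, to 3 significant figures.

326 ms

L = 25000 bits.
Transmission delay per hop = L/R = 25000/1100000 = 22.7273 ms; 3 hops → 68.1818 ms.
Propagation delays (d/s per hop): 120, 17.561, 120 ms; sum = 257.561 ms.
Processing at 2 router(s): 2 × 0.23 ms = 0.46 ms.
End-to-end = 326 ms.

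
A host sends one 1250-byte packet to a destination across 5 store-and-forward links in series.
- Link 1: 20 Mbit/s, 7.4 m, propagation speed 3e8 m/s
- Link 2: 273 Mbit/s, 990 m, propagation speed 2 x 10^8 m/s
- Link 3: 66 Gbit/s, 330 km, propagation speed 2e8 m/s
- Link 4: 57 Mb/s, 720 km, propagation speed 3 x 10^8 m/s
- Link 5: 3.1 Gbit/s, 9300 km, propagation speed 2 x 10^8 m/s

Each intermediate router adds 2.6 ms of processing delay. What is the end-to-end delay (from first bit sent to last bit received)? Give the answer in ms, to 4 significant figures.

61.67 ms

L = 1250 × 8 = 10000 bits.
Transmission delays (L/R per hop): 0.5, 0.03663, 0.000151515, 0.175439, 0.00322581 ms; sum = 0.715446 ms.
Propagation delays (d/s per hop): 2.46667e-05, 0.00495, 1.65, 2.4, 46.5 ms; sum = 50.555 ms.
Processing at 4 router(s): 4 × 2.6 ms = 10.4 ms.
End-to-end = 61.67 ms.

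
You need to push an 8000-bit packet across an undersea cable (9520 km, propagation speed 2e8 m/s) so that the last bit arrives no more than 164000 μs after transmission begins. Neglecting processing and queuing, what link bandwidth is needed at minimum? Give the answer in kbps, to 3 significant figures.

68.7 kbps

Propagation delay = 9520000 / 200000000 = 47600 μs.
Transmission budget = 164000 − 47600 = 116400 μs.
R ≥ L / t_tx = 8000 bits / 0.1164 s = 68.7 kbps.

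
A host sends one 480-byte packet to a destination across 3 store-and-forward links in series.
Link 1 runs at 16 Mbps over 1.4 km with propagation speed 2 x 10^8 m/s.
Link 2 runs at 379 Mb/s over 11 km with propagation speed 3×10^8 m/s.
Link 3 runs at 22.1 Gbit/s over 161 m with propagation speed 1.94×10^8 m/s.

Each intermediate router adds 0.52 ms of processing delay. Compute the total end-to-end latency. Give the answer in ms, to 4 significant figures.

1.335 ms

L = 480 × 8 = 3840 bits.
Transmission delays (L/R per hop): 0.24, 0.0101319, 0.000173756 ms; sum = 0.250306 ms.
Propagation delays (d/s per hop): 0.007, 0.0366667, 0.000829897 ms; sum = 0.0444966 ms.
Processing at 2 router(s): 2 × 0.52 ms = 1.04 ms.
End-to-end = 1.335 ms.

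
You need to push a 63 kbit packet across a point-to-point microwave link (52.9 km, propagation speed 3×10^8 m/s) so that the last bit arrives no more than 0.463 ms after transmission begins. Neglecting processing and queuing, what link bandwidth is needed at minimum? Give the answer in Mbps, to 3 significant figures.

220 Mbps

Propagation delay = 52900 / 300000000 = 0.176333 ms.
Transmission budget = 0.463 − 0.176333 = 0.286667 ms.
R ≥ L / t_tx = 63000 bits / 0.000286667 s = 220 Mbps.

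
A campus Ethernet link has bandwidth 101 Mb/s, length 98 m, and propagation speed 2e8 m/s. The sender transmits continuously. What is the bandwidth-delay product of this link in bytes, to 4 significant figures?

Propagation delay = 98 / 200000000 = 4.9e-07 s.
BDP = R × t_prop = 101000000 × 4.9e-07 = 49.49 bits.
In bytes: 49.49/8 = 6.186 bytes.

6.186 bytes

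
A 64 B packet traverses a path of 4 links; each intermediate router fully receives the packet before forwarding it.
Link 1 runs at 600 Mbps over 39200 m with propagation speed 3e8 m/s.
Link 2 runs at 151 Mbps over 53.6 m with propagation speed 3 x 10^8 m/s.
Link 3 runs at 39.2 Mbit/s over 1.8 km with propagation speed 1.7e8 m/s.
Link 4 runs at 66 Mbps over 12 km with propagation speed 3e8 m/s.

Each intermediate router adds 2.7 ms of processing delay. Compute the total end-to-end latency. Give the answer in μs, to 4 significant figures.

L = 64 × 8 = 512 bits.
Transmission delays (L/R per hop): 0.853333, 3.39073, 13.0612, 7.75758 μs; sum = 25.0629 μs.
Propagation delays (d/s per hop): 130.667, 0.178667, 10.5882, 40 μs; sum = 181.434 μs.
Processing at 3 router(s): 3 × 2.7 ms = 8100 μs.
End-to-end = 8306 μs.

8306 μs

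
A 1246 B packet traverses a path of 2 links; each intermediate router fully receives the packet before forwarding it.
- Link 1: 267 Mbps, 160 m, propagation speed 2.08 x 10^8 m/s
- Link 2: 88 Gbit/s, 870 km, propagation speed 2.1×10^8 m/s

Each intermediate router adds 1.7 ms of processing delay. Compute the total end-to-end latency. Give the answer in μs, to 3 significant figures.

5880 μs

L = 1246 × 8 = 9968 bits.
Transmission delays (L/R per hop): 37.3333, 0.113273 μs; sum = 37.4466 μs.
Propagation delays (d/s per hop): 0.769231, 4142.86 μs; sum = 4143.63 μs.
Processing at 1 router(s): 1 × 1.7 ms = 1700 μs.
End-to-end = 5880 μs.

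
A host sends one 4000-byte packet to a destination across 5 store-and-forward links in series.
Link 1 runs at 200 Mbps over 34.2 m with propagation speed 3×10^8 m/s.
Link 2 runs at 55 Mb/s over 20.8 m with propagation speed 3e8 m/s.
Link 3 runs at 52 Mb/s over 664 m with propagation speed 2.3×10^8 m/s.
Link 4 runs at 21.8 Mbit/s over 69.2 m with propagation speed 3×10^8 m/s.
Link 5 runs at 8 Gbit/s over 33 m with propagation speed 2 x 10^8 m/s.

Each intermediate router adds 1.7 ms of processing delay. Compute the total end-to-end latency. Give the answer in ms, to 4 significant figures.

L = 4000 × 8 = 32000 bits.
Transmission delays (L/R per hop): 0.16, 0.581818, 0.615385, 1.46789, 0.004 ms; sum = 2.82909 ms.
Propagation delays (d/s per hop): 0.000114, 6.93333e-05, 0.00288696, 0.000230667, 0.000165 ms; sum = 0.00346596 ms.
Processing at 4 router(s): 4 × 1.7 ms = 6.8 ms.
End-to-end = 9.633 ms.

9.633 ms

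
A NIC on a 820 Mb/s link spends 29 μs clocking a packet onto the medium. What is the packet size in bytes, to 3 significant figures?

L = R × t_tx = 820000000 b/s × 2.9e-05 s = 23780 bits.
In bytes: 23780 / 8 = 2970 bytes.

2970 bytes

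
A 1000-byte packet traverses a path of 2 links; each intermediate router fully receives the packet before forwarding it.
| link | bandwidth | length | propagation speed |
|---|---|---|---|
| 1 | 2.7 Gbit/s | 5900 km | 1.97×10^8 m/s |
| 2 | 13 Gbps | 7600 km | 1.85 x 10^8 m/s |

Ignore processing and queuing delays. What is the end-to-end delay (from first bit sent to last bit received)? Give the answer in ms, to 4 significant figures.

L = 1000 × 8 = 8000 bits.
Transmission delays (L/R per hop): 0.00296296, 0.000615385 ms; sum = 0.00357835 ms.
Propagation delays (d/s per hop): 29.9492, 41.0811 ms; sum = 71.0303 ms.
End-to-end = 71.03 ms.

71.03 ms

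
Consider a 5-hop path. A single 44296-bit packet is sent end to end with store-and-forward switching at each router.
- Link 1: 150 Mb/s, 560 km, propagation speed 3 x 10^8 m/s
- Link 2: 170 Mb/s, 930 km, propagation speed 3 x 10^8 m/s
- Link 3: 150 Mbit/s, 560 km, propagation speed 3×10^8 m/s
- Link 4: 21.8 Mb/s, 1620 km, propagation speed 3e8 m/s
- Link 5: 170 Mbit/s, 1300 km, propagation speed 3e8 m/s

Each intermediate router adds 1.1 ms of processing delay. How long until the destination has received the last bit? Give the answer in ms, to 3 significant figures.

24.1 ms

Transmission delays (L/R per hop): 0.295307, 0.260565, 0.295307, 2.03193, 0.260565 ms; sum = 3.14367 ms.
Propagation delays (d/s per hop): 1.86667, 3.1, 1.86667, 5.4, 4.33333 ms; sum = 16.5667 ms.
Processing at 4 router(s): 4 × 1.1 ms = 4.4 ms.
End-to-end = 24.1 ms.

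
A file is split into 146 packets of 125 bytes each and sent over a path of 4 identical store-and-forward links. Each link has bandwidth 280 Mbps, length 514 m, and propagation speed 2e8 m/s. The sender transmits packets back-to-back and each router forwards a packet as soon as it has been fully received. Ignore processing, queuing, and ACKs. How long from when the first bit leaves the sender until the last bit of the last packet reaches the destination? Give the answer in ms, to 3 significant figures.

Per-hop transmission t_tx = L/R = 1000/280000000 = 0.00357143 ms.
Per-hop propagation t_prop = 514/200000000 = 0.00257 ms.
Pipeline fill: first packet needs 4·t_tx to clear all hops; remaining 145 packets each add one t_tx.
Total = (4+146-1)·t_tx + 4·t_prop = 149·0.00357143 + 4·0.00257 = 0.542 ms.

0.542 ms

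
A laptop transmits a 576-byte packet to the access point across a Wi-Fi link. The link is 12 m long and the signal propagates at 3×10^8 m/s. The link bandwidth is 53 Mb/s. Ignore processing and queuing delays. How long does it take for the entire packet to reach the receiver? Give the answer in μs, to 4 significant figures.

86.98 μs

L = 576 × 8 = 4608 bits.
Transmission delay = L/R = 4608 / 53000000 = 86.9434 μs.
Propagation delay = d/s = 12 m / 300000000 m/s = 0.04 μs.
Total = 86.98 μs.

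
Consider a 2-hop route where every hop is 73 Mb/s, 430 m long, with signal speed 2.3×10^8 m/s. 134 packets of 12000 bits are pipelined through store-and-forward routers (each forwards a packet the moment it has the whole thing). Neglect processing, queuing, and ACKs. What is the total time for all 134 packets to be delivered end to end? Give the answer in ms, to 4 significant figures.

22.20 ms

Per-hop transmission t_tx = L/R = 12000/73000000 = 0.164384 ms.
Per-hop propagation t_prop = 430/2.3e+08 = 0.00186957 ms.
Pipeline fill: first packet needs 2·t_tx to clear all hops; remaining 133 packets each add one t_tx.
Total = (2+134-1)·t_tx + 2·t_prop = 135·0.164384 + 2·0.00186957 = 22.20 ms.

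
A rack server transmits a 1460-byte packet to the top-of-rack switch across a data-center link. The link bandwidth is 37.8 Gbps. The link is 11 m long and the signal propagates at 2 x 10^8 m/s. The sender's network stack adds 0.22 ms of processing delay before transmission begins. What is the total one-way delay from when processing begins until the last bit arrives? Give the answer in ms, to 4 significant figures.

0.2204 ms

L = 1460 × 8 = 11680 bits.
Transmission delay = L/R = 11680 / 37800000000 = 0.000308995 ms.
Propagation delay = d/s = 11 m / 200000000 m/s = 5.5e-05 ms.
Plus processing delay 0.22 ms = 0.22 ms.
Total = 0.2204 ms.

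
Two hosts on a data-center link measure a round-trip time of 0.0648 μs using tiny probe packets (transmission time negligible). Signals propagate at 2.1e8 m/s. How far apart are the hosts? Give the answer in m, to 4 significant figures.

One-way propagation = RTT/2 = 0.0324 μs.
d = s × t = 210000000 × 3.24e-08 = 6.804 m.

6.804 m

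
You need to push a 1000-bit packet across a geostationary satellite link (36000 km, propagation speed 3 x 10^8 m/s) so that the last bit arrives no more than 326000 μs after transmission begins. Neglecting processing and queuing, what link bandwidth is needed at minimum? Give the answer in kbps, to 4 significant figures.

Propagation delay = 36000000 / 300000000 = 120000 μs.
Transmission budget = 326000 − 120000 = 206000 μs.
R ≥ L / t_tx = 1000 bits / 0.206 s = 4.854 kbps.

4.854 kbps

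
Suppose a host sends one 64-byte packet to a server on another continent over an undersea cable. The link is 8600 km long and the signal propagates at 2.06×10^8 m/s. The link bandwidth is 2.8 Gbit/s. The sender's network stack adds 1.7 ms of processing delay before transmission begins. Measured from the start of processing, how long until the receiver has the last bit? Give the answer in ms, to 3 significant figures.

43.4 ms

L = 64 × 8 = 512 bits.
Transmission delay = L/R = 512 / 2800000000 = 0.000182857 ms.
Propagation delay = d/s = 8600000 m / 206000000 m/s = 41.7476 ms.
Plus processing delay 1.7 ms = 1.7 ms.
Total = 43.4 ms.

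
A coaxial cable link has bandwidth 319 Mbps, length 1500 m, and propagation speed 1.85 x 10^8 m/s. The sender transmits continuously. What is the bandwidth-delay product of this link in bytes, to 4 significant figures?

Propagation delay = 1500 / 185000000 = 8.10811e-06 s.
BDP = R × t_prop = 319000000 × 8.10811e-06 = 2586.49 bits.
In bytes: 2586.49/8 = 323.3 bytes.

323.3 bytes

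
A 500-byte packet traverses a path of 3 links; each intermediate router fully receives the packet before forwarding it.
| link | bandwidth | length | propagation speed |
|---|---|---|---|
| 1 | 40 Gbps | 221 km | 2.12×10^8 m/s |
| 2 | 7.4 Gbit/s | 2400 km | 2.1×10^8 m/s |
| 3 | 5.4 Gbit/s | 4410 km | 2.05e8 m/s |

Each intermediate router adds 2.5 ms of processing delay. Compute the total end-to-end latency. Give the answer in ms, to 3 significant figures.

L = 500 × 8 = 4000 bits.
Transmission delays (L/R per hop): 0.0001, 0.000540541, 0.000740741 ms; sum = 0.00138128 ms.
Propagation delays (d/s per hop): 1.04245, 11.4286, 21.5122 ms; sum = 33.9832 ms.
Processing at 2 router(s): 2 × 2.5 ms = 5 ms.
End-to-end = 39.0 ms.

39.0 ms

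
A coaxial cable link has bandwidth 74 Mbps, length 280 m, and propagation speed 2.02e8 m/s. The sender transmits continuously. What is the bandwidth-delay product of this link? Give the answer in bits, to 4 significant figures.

102.6 bits

Propagation delay = 280 / 202000000 = 1.38614e-06 s.
BDP = R × t_prop = 74000000 × 1.38614e-06 = 102.574 bits.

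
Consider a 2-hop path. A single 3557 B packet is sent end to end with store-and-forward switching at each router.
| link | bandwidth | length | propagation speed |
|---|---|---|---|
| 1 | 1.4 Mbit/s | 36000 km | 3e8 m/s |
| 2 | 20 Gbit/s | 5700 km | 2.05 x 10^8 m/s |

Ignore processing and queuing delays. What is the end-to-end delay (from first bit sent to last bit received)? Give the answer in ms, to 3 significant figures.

L = 3557 × 8 = 28456 bits.
Transmission delays (L/R per hop): 20.3257, 0.0014228 ms; sum = 20.3271 ms.
Propagation delays (d/s per hop): 120, 27.8049 ms; sum = 147.805 ms.
End-to-end = 168 ms.

168 ms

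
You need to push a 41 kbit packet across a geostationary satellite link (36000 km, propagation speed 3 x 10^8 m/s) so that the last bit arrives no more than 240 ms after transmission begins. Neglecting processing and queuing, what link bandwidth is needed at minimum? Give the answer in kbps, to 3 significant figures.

342 kbps

Propagation delay = 36000000 / 300000000 = 120 ms.
Transmission budget = 240 − 120 = 120 ms.
R ≥ L / t_tx = 41000 bits / 0.12 s = 342 kbps.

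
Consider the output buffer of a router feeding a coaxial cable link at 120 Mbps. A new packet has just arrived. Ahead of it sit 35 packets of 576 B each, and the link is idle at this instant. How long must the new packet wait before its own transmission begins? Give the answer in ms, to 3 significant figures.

Each queued packet: L/R = 4608/120000000 = 0.0384 ms.
35 queued → 1.344 ms.
Queuing delay = 1.34 ms.

1.34 ms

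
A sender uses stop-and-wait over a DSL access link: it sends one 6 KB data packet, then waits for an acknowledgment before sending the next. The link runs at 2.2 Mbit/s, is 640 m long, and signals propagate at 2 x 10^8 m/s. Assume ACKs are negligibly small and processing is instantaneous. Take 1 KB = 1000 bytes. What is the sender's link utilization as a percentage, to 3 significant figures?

t_tx = L/R = 48000/2200000 = 0.0218182 s.
t_prop = 640/200000000 = 3.2e-06 s; RTT = 6.4e-06 s.
Cycle = t_tx + RTT = 0.0218246 s.
Utilization = t_tx / cycle = 0.0218182/0.0218246 = 100 %.

100 %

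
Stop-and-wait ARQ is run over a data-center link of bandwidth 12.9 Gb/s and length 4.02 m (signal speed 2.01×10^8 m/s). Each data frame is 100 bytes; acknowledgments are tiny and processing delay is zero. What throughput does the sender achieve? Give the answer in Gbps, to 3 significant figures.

7.84 Gbps

t_tx = L/R = 800/12900000000 = 6.20155e-08 s.
t_prop = 4.02/2.01e+08 = 2e-08 s; RTT = 4e-08 s.
Cycle = t_tx + RTT = 1.02016e-07 s.
Throughput = L / cycle = 800 / 1.02016e-07 = 7.84 Gbps.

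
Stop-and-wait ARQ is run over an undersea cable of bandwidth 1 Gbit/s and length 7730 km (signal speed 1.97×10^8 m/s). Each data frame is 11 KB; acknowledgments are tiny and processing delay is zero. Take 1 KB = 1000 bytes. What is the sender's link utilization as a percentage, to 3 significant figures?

t_tx = L/R = 88000/1000000000 = 8.8e-05 s.
t_prop = 7730000/197000000 = 0.0392386 s; RTT = 0.0784772 s.
Cycle = t_tx + RTT = 0.0785652 s.
Utilization = t_tx / cycle = 8.8e-05/0.0785652 = 0.112 %.

0.112 %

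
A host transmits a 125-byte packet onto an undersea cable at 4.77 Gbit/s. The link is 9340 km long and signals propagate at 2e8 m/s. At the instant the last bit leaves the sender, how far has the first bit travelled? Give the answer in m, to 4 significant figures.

41.93 m

t_tx = L/R = 1000/4770000000 = 2.09644e-07 s.
Distance = s × t_tx = 200000000 × 2.09644e-07 = 41.93 m.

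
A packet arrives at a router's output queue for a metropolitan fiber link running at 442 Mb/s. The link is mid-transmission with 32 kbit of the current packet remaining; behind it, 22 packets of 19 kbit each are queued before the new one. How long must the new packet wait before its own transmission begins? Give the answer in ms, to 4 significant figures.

Each queued packet: L/R = 19000/442000000 = 0.0429864 ms.
22 queued → 0.945701 ms.
Plus remaining 32000 bits of current packet: 0.0723982 ms.
Queuing delay = 1.018 ms.

1.018 ms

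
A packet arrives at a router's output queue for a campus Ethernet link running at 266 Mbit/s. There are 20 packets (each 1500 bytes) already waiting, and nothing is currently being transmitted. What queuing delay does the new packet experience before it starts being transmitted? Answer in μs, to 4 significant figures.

Each queued packet: L/R = 12000/266000000 = 45.1128 μs.
20 queued → 902.256 μs.
Queuing delay = 902.3 μs.

902.3 μs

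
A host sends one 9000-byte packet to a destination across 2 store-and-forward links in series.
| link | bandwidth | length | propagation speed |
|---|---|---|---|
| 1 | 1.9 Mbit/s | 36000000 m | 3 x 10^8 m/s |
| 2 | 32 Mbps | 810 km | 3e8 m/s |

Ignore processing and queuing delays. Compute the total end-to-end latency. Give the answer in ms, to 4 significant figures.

162.8 ms

L = 9000 × 8 = 72000 bits.
Transmission delays (L/R per hop): 37.8947, 2.25 ms; sum = 40.1447 ms.
Propagation delays (d/s per hop): 120, 2.7 ms; sum = 122.7 ms.
End-to-end = 162.8 ms.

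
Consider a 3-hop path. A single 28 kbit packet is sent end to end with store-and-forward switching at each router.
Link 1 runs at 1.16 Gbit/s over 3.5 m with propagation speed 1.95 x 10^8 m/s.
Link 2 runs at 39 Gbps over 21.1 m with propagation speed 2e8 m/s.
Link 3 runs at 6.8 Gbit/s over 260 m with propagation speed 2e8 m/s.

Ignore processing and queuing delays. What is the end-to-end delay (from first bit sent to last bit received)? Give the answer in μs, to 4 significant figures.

L = 28000 bits.
Transmission delays (L/R per hop): 24.1379, 0.717949, 4.11765 μs; sum = 28.9735 μs.
Propagation delays (d/s per hop): 0.0179487, 0.1055, 1.3 μs; sum = 1.42345 μs.
End-to-end = 30.40 μs.

30.40 μs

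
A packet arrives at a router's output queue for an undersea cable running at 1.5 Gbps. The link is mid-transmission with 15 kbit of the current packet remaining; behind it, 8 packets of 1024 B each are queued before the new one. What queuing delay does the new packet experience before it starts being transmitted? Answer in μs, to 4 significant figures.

53.69 μs

Each queued packet: L/R = 8192/1500000000 = 5.46133 μs.
8 queued → 43.6907 μs.
Plus remaining 15000 bits of current packet: 10 μs.
Queuing delay = 53.69 μs.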